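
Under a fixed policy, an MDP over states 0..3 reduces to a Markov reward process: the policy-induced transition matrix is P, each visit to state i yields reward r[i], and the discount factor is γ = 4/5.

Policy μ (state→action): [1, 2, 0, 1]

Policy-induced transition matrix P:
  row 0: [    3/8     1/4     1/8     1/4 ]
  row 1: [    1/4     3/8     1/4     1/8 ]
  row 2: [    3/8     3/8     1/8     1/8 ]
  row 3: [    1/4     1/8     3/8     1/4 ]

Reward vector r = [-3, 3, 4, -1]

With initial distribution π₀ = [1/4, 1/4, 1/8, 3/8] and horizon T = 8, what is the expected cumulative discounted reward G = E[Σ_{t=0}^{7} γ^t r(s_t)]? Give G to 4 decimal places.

t=0: π = [0.2500, 0.2500, 0.1250, 0.3750], E[r] = 0.1250, γ^t·E[r] = 0.125000, running G = 0.125000
t=1: π = [0.2969, 0.2500, 0.2500, 0.2031], E[r] = 0.6563, γ^t·E[r] = 0.525000, running G = 0.650000
t=2: π = [0.3184, 0.2871, 0.2070, 0.1875], E[r] = 0.5469, γ^t·E[r] = 0.350000, running G = 1.000000
t=3: π = [0.3157, 0.2883, 0.2078, 0.1882], E[r] = 0.5608, γ^t·E[r] = 0.287125, running G = 1.287125
t=4: π = [0.3154, 0.2885, 0.2081, 0.1880], E[r] = 0.5636, γ^t·E[r] = 0.230838, running G = 1.517963
t=5: π = [0.3154, 0.2886, 0.2081, 0.1879], E[r] = 0.5637, γ^t·E[r] = 0.184714, running G = 1.702676
t=6: π = [0.3154, 0.2886, 0.2081, 0.1879], E[r] = 0.5637, γ^t·E[r] = 0.147783, running G = 1.850459
t=7: π = [0.3154, 0.2886, 0.2081, 0.1879], E[r] = 0.5638, γ^t·E[r] = 0.118228, running G = 1.968687

G = 1.9687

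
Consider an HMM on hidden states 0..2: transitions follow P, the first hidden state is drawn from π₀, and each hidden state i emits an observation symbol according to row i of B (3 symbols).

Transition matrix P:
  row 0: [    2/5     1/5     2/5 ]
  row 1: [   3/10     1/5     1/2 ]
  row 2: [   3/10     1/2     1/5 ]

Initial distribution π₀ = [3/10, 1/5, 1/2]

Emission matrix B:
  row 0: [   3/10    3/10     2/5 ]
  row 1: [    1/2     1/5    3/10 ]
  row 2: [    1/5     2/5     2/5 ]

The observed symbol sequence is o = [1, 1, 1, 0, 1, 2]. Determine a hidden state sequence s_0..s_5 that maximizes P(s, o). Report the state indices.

path = [2, 1, 2, 1, 2, 1]

t=0: δ = [9.000e-02, 4.000e-02, 2.000e-01]  (obs o_0=1)
t=1: δ = [1.800e-02, 2.000e-02, 1.600e-02]  ψ = [2, 2, 2]  (obs o_1=1)
t=2: δ = [2.160e-03, 1.600e-03, 4.000e-03]  ψ = [0, 2, 1]  (obs o_2=1)
t=3: δ = [3.600e-04, 1.000e-03, 1.728e-04]  ψ = [2, 2, 0]  (obs o_3=0)
t=4: δ = [9.000e-05, 4.000e-05, 2.000e-04]  ψ = [1, 1, 1]  (obs o_4=1)
t=5: δ = [2.400e-05, 3.000e-05, 1.600e-05]  ψ = [2, 2, 2]  (obs o_5=2)
backtrack: best end state = 1; path = [2, 1, 2, 1, 2, 1]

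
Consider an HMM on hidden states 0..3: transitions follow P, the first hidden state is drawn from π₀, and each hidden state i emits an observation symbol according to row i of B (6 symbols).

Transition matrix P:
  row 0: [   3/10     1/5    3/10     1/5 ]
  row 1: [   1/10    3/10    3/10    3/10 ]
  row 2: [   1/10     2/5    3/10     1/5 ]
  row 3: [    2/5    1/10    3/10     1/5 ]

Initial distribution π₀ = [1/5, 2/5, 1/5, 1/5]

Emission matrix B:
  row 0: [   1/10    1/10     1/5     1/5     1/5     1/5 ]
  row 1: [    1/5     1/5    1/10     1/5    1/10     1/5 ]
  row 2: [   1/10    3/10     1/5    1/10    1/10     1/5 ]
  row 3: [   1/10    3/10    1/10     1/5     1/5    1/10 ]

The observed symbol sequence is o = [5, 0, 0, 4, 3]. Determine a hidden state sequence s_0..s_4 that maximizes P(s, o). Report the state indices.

path = [1, 1, 1, 3, 0]

t=0: δ = [4.000e-02, 8.000e-02, 4.000e-02, 2.000e-02]  (obs o_0=5)
t=1: δ = [1.200e-03, 4.800e-03, 2.400e-03, 2.400e-03]  ψ = [0, 1, 1, 1]  (obs o_1=0)
t=2: δ = [9.600e-05, 2.880e-04, 1.440e-04, 1.440e-04]  ψ = [3, 1, 1, 1]  (obs o_2=0)
t=3: δ = [1.152e-05, 8.640e-06, 8.640e-06, 1.728e-05]  ψ = [3, 1, 1, 1]  (obs o_3=4)
t=4: δ = [1.382e-06, 6.912e-07, 5.184e-07, 6.912e-07]  ψ = [3, 2, 3, 3]  (obs o_4=3)
backtrack: best end state = 0; path = [1, 1, 1, 3, 0]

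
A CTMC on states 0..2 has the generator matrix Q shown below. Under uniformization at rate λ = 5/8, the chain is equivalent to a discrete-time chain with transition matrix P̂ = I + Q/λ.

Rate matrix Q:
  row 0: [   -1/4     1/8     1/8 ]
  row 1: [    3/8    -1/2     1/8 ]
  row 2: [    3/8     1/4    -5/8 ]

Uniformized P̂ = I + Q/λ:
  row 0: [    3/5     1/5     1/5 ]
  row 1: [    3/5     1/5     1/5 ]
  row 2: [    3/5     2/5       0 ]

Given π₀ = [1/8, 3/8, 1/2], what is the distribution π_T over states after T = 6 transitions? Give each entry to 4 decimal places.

π = [0.6000, 0.2333, 0.1667]

t=0: π = [0.1250, 0.3750, 0.5000]
t=1: π = [0.6000, 0.3000, 0.1000]
t=2: π = [0.6000, 0.2200, 0.1800]
t=3: π = [0.6000, 0.2360, 0.1640]
t=4: π = [0.6000, 0.2328, 0.1672]
t=5: π = [0.6000, 0.2334, 0.1666]
t=6: π = [0.6000, 0.2333, 0.1667]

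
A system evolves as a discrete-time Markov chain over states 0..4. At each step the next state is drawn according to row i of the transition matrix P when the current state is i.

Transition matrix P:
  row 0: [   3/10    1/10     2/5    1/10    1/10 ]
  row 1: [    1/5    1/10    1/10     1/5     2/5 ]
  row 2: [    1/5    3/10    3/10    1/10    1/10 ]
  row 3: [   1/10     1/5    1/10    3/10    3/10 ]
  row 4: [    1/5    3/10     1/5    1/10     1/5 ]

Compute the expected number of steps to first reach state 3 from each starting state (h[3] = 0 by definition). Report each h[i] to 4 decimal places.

First-step conditioning: h[3] = 0; for i ≠ 3, h[i] = 1 + Σ_k P[i][k]·h[k].
  h[0] = 1 + 3/10·h[0] + 1/10·h[1] + 2/5·h[2] + 1/10·h[4]
  h[1] = 1 + 1/5·h[0] + 1/10·h[1] + 1/10·h[2] + 2/5·h[4]
  h[2] = 1 + 1/5·h[0] + 3/10·h[1] + 3/10·h[2] + 1/10·h[4]
  h[4] = 1 + 1/5·h[0] + 3/10·h[1] + 1/5·h[2] + 1/5·h[4]
Solving the 4×4 linear system over states ≠ 3 gives exactly h = [1100/131, 990/131, 1080/131, 0, 1080/131] (h[3] = 0 is the target).

h = [8.3969, 7.5573, 8.2443, 0.0000, 8.2443]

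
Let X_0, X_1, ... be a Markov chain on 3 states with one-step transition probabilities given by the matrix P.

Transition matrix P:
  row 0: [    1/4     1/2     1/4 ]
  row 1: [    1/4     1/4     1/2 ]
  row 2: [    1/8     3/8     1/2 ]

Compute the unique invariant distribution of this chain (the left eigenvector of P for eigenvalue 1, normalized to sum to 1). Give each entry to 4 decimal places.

π = [0.1935, 0.3548, 0.4516]

Balance equations π_j = Σ_i π_i·P[i][j]:
  π_0 = 1/4·π_0 + 1/4·π_1 + 1/8·π_2
  π_1 = 1/2·π_0 + 1/4·π_1 + 3/8·π_2
  normalize: π_0 + π_1 + π_2 = 1
Solving the linear system gives exactly π = [6/31, 11/31, 14/31].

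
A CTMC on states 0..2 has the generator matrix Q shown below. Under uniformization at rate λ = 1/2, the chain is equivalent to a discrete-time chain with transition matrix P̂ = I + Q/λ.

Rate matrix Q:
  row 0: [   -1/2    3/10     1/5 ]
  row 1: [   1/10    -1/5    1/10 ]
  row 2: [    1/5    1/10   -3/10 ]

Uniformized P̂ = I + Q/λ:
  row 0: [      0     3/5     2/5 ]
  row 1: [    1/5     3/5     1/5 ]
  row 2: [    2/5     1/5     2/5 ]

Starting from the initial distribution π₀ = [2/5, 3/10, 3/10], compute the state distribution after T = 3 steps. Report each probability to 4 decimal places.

π = [0.2144, 0.4784, 0.3072]

t=0: π = [0.4000, 0.3000, 0.3000]
t=1: π = [0.1800, 0.4800, 0.3400]
t=2: π = [0.2320, 0.4640, 0.3040]
t=3: π = [0.2144, 0.4784, 0.3072]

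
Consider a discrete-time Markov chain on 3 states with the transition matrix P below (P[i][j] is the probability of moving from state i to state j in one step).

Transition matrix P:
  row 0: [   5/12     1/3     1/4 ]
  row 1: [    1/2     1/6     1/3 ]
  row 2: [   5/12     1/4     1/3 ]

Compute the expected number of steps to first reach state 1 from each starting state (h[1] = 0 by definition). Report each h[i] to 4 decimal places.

h = [3.2195, 0.0000, 3.5122]

First-step conditioning: h[1] = 0; for i ≠ 1, h[i] = 1 + Σ_k P[i][k]·h[k].
  h[0] = 1 + 5/12·h[0] + 1/4·h[2]
  h[2] = 1 + 5/12·h[0] + 1/3·h[2]
Solving the 2×2 linear system over states ≠ 1 gives exactly h = [132/41, 0, 144/41] (h[1] = 0 is the target).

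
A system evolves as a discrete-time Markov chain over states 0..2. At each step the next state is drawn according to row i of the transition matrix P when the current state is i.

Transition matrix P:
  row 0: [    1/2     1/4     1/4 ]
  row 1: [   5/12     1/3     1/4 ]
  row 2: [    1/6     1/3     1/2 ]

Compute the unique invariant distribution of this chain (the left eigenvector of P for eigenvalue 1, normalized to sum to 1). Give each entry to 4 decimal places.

Balance equations π_j = Σ_i π_i·P[i][j]:
  π_0 = 1/2·π_0 + 5/12·π_1 + 1/6·π_2
  π_1 = 1/4·π_0 + 1/3·π_1 + 1/3·π_2
  normalize: π_0 + π_1 + π_2 = 1
Solving the linear system gives exactly π = [4/11, 10/33, 1/3].

π = [0.3636, 0.3030, 0.3333]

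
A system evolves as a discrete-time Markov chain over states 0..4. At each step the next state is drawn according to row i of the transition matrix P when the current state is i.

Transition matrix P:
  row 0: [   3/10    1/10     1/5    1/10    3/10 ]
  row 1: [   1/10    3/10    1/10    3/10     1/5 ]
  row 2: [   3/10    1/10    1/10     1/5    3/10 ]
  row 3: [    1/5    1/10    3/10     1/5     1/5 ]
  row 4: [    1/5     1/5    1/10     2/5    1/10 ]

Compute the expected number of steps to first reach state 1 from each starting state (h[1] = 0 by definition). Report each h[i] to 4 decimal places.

h = [8.1128, 0.0000, 8.1195, 8.1867, 7.4547]

First-step conditioning: h[1] = 0; for i ≠ 1, h[i] = 1 + Σ_k P[i][k]·h[k].
  h[0] = 1 + 3/10·h[0] + 1/5·h[2] + 1/10·h[3] + 3/10·h[4]
  h[2] = 1 + 3/10·h[0] + 1/10·h[2] + 1/5·h[3] + 3/10·h[4]
  h[3] = 1 + 1/5·h[0] + 3/10·h[2] + 1/5·h[3] + 1/5·h[4]
  h[4] = 1 + 1/5·h[0] + 1/10·h[2] + 2/5·h[3] + 1/10·h[4]
Solving the 4×4 linear system over states ≠ 1 gives exactly h = [12080/1489, 0, 12090/1489, 12190/1489, 11100/1489] (h[1] = 0 is the target).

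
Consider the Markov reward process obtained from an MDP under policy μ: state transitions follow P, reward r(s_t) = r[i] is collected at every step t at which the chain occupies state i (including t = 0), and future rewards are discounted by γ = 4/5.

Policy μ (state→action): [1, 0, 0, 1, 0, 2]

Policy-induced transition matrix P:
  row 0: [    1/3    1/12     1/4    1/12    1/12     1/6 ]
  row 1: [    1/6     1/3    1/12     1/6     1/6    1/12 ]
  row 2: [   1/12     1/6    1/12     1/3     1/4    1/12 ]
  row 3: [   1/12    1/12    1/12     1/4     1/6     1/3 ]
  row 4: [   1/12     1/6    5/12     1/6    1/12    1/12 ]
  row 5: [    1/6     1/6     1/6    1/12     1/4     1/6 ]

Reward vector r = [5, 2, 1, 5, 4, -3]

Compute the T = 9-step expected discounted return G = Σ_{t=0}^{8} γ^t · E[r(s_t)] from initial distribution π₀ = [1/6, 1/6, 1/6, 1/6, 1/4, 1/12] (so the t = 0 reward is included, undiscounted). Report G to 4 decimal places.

G = 10.8574

t=0: π = [0.1667, 0.1667, 0.1667, 0.1667, 0.2500, 0.0833], E[r] = 2.9167, γ^t·E[r] = 2.916667, running G = 2.916667
t=1: π = [0.1458, 0.1667, 0.2014, 0.1875, 0.1528, 0.1458], E[r] = 2.3750, γ^t·E[r] = 1.900000, running G = 4.816667
t=2: π = [0.1458, 0.1667, 0.1707, 0.1916, 0.1707, 0.1545], E[r] = 2.4103, γ^t·E[r] = 1.542593, running G = 6.359259
t=3: π = [0.1466, 0.1663, 0.1774, 0.1861, 0.1674, 0.1563], E[r] = 2.3739, γ^t·E[r] = 1.215457, running G = 7.574716
t=4: π = [0.1469, 0.1667, 0.1766, 0.1865, 0.1683, 0.1551], E[r] = 2.3847, γ^t·E[r] = 0.976784, running G = 8.551500
t=5: π = [0.1469, 0.1667, 0.1768, 0.1865, 0.1680, 0.1551], E[r] = 2.3836, γ^t·E[r] = 0.781074, running G = 9.332574
t=6: π = [0.1469, 0.1667, 0.1768, 0.1865, 0.1681, 0.1551], E[r] = 2.3840, γ^t·E[r] = 0.624944, running G = 9.957517
t=7: π = [0.1469, 0.1667, 0.1768, 0.1865, 0.1681, 0.1551], E[r] = 2.3839, γ^t·E[r] = 0.499930, running G = 10.457448
t=8: π = [0.1469, 0.1667, 0.1768, 0.1865, 0.1681, 0.1551], E[r] = 2.3839, γ^t·E[r] = 0.399948, running G = 10.857396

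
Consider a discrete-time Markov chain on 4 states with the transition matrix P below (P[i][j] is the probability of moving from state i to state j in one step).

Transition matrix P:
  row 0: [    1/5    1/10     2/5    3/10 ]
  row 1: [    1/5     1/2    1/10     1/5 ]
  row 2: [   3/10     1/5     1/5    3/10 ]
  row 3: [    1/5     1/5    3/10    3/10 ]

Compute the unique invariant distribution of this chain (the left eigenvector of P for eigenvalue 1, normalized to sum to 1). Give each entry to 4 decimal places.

Balance equations π_j = Σ_i π_i·P[i][j]:
  π_0 = 1/5·π_0 + 1/5·π_1 + 3/10·π_2 + 1/5·π_3
  π_1 = 1/10·π_0 + 1/2·π_1 + 1/5·π_2 + 1/5·π_3
  π_2 = 2/5·π_0 + 1/10·π_1 + 1/5·π_2 + 3/10·π_3
  normalize: π_0 + π_1 + π_2 + π_3 = 1
Solving the linear system gives exactly π = [171/761, 193/761, 188/761, 209/761].

π = [0.2247, 0.2536, 0.2470, 0.2746]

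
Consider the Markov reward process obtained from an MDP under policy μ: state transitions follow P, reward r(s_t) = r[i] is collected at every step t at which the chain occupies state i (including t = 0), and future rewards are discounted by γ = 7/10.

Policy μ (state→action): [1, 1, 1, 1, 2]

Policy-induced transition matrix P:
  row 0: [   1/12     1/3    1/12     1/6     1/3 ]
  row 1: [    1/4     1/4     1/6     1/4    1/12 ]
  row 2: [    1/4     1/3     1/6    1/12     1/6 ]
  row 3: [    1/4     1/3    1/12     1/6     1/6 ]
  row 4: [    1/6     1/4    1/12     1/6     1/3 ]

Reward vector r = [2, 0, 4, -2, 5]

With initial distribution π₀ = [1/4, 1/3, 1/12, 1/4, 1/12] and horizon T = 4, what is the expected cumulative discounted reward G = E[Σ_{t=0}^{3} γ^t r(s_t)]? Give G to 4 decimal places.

t=0: π = [0.2500, 0.3333, 0.0833, 0.2500, 0.0833], E[r] = 0.7500, γ^t·E[r] = 0.750000, running G = 0.750000
t=1: π = [0.2014, 0.2986, 0.1181, 0.1875, 0.1944], E[r] = 1.4722, γ^t·E[r] = 1.030556, running G = 1.780556
t=2: π = [0.2002, 0.2922, 0.1181, 0.1817, 0.2078], E[r] = 1.5480, γ^t·E[r] = 0.758536, running G = 2.539091
t=3: π = [0.1993, 0.2917, 0.1175, 0.1812, 0.2103], E[r] = 1.5579, γ^t·E[r] = 0.534366, running G = 3.073458

G = 3.0735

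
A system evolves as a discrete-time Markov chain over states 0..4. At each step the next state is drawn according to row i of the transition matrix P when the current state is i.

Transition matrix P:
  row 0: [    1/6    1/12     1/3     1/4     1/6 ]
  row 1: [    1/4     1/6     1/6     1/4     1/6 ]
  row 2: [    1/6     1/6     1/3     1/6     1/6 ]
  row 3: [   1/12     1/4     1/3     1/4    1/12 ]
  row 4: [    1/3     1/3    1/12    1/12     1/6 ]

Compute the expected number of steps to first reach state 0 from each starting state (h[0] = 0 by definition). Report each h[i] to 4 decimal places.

First-step conditioning: h[0] = 0; for i ≠ 0, h[i] = 1 + Σ_k P[i][k]·h[k].
  h[1] = 1 + 1/6·h[1] + 1/6·h[2] + 1/4·h[3] + 1/6·h[4]
  h[2] = 1 + 1/6·h[1] + 1/3·h[2] + 1/6·h[3] + 1/6·h[4]
  h[3] = 1 + 1/4·h[1] + 1/3·h[2] + 1/4·h[3] + 1/12·h[4]
  h[4] = 1 + 1/3·h[1] + 1/12·h[2] + 1/12·h[3] + 1/6·h[4]
Solving the 4×4 linear system over states ≠ 0 gives exactly h = [0, 4335/907, 4686/907, 5160/907, 3807/907] (h[0] = 0 is the target).

h = [0.0000, 4.7795, 5.1665, 5.6891, 4.1974]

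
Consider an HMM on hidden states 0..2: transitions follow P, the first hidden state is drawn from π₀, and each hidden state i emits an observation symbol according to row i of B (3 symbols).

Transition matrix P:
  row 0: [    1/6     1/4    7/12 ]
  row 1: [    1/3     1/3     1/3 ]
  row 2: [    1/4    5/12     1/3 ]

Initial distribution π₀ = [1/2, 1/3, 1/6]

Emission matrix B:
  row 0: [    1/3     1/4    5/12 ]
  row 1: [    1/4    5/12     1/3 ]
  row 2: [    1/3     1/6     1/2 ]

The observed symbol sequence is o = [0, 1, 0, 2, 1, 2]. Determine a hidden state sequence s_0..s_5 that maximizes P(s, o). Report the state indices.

t=0: δ = [1.667e-01, 8.333e-02, 5.556e-02]  (obs o_0=0)
t=1: δ = [6.944e-03, 1.736e-02, 1.620e-02]  ψ = [0, 0, 0]  (obs o_1=1)
t=2: δ = [1.929e-03, 1.688e-03, 1.929e-03]  ψ = [1, 2, 1]  (obs o_2=0)
t=3: δ = [2.344e-04, 2.679e-04, 5.626e-04]  ψ = [1, 2, 0]  (obs o_3=2)
t=4: δ = [3.516e-05, 9.768e-05, 3.126e-05]  ψ = [2, 2, 2]  (obs o_4=1)
t=5: δ = [1.357e-05, 1.085e-05, 1.628e-05]  ψ = [1, 1, 1]  (obs o_5=2)
backtrack: best end state = 2; path = [0, 1, 0, 2, 1, 2]

path = [0, 1, 0, 2, 1, 2]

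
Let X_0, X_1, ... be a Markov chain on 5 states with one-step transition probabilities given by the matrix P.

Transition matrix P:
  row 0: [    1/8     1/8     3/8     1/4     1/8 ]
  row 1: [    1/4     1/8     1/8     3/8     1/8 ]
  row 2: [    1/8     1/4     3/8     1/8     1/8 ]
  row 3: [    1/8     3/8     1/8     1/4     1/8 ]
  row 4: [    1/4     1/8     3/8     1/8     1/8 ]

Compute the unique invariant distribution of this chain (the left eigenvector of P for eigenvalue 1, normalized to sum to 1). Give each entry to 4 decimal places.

Balance equations π_j = Σ_i π_i·P[i][j]:
  π_0 = 1/8·π_0 + 1/4·π_1 + 1/8·π_2 + 1/8·π_3 + 1/4·π_4
  π_1 = 1/8·π_0 + 1/8·π_1 + 1/4·π_2 + 3/8·π_3 + 1/8·π_4
  π_2 = 3/8·π_0 + 1/8·π_1 + 3/8·π_2 + 1/8·π_3 + 3/8·π_4
  π_3 = 1/4·π_0 + 3/8·π_1 + 1/8·π_2 + 1/4·π_3 + 1/8·π_4
  normalize: π_0 + π_1 + π_2 + π_3 + π_4 = 1
Solving the linear system gives exactly π = [331/1976, 425/1976, 261/988, 451/1976, 1/8].

π = [0.1675, 0.2151, 0.2642, 0.2282, 0.1250]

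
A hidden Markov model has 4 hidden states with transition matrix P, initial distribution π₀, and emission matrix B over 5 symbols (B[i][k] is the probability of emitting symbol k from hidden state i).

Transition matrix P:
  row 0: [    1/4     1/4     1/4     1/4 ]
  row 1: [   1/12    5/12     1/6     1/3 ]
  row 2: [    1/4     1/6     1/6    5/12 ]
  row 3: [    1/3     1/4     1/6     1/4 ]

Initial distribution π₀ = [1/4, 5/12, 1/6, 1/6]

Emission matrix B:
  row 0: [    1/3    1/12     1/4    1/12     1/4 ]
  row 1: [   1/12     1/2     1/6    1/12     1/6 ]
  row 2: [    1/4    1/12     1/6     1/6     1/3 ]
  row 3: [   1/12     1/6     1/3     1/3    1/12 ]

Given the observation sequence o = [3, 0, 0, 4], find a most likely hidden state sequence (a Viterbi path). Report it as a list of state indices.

t=0: δ = [2.083e-02, 3.472e-02, 2.778e-02, 5.556e-02]  (obs o_0=3)
t=1: δ = [6.173e-03, 1.206e-03, 2.315e-03, 1.157e-03]  ψ = [3, 1, 3, 3]  (obs o_1=0)
t=2: δ = [5.144e-04, 1.286e-04, 3.858e-04, 1.286e-04]  ψ = [0, 0, 0, 0]  (obs o_2=0)
t=3: δ = [3.215e-05, 2.143e-05, 4.287e-05, 1.340e-05]  ψ = [0, 0, 0, 2]  (obs o_3=4)
backtrack: best end state = 2; path = [3, 0, 0, 2]

path = [3, 0, 0, 2]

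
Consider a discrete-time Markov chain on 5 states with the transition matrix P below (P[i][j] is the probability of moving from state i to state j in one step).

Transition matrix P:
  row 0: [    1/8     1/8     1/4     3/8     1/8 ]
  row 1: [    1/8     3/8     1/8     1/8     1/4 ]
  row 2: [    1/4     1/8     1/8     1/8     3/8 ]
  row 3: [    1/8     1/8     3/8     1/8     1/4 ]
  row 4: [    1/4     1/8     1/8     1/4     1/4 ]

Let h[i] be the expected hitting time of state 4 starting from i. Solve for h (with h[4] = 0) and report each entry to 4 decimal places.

First-step conditioning: h[4] = 0; for i ≠ 4, h[i] = 1 + Σ_k P[i][k]·h[k].
  h[0] = 1 + 1/8·h[0] + 1/8·h[1] + 1/4·h[2] + 3/8·h[3]
  h[1] = 1 + 1/8·h[0] + 3/8·h[1] + 1/8·h[2] + 1/8·h[3]
  h[2] = 1 + 1/4·h[0] + 1/8·h[1] + 1/8·h[2] + 1/8·h[3]
  h[3] = 1 + 1/8·h[0] + 1/8·h[1] + 3/8·h[2] + 1/8·h[3]
Solving the 4×4 linear system over states ≠ 4 gives exactly h = [2208/509, 2000/509, 1776/509, 1944/509, 0] (h[4] = 0 is the target).

h = [4.3379, 3.9293, 3.4892, 3.8193, 0.0000]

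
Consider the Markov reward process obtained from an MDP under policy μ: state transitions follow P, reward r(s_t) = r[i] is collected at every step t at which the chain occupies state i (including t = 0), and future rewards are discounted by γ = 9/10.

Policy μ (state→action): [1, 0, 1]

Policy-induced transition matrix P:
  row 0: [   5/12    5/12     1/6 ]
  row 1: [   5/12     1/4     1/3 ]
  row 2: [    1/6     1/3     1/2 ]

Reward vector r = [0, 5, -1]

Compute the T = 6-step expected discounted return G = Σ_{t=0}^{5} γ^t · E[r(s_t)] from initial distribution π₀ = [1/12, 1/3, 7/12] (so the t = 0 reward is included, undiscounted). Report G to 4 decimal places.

G = 5.7807

t=0: π = [0.0833, 0.3333, 0.5833], E[r] = 1.0833, γ^t·E[r] = 1.083333, running G = 1.083333
t=1: π = [0.2708, 0.3125, 0.4167], E[r] = 1.1458, γ^t·E[r] = 1.031250, running G = 2.114583
t=2: π = [0.3125, 0.3299, 0.3576], E[r] = 1.2917, γ^t·E[r] = 1.046250, running G = 3.160833
t=3: π = [0.3273, 0.3319, 0.3409], E[r] = 1.3186, γ^t·E[r] = 0.961242, running G = 4.122076
t=4: π = [0.3315, 0.3329, 0.3356], E[r] = 1.3291, γ^t·E[r] = 0.872047, running G = 4.994123
t=5: π = [0.3328, 0.3332, 0.3340], E[r] = 1.3320, γ^t·E[r] = 0.786544, running G = 5.780667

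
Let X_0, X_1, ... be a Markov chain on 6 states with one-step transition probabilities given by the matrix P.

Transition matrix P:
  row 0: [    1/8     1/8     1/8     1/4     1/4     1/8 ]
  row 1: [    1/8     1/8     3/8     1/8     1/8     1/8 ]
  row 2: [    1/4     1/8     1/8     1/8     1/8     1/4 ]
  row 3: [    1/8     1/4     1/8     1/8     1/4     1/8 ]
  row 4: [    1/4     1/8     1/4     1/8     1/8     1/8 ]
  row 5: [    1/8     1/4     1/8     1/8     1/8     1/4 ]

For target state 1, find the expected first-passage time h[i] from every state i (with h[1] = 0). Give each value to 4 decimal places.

First-step conditioning: h[1] = 0; for i ≠ 1, h[i] = 1 + Σ_k P[i][k]·h[k].
  h[0] = 1 + 1/8·h[0] + 1/8·h[2] + 1/4·h[3] + 1/4·h[4] + 1/8·h[5]
  h[2] = 1 + 1/4·h[0] + 1/8·h[2] + 1/8·h[3] + 1/8·h[4] + 1/4·h[5]
  h[3] = 1 + 1/8·h[0] + 1/8·h[2] + 1/8·h[3] + 1/4·h[4] + 1/8·h[5]
  h[4] = 1 + 1/4·h[0] + 1/4·h[2] + 1/8·h[3] + 1/8·h[4] + 1/8·h[5]
  h[5] = 1 + 1/8·h[0] + 1/8·h[2] + 1/8·h[3] + 1/8·h[4] + 1/4·h[5]
Solving the 5×5 linear system over states ≠ 1 gives exactly h = [3072/511, 0, 9182/1533, 8192/1533, 9326/1533, 110/21] (h[1] = 0 is the target).

h = [6.0117, 0.0000, 5.9896, 5.3438, 6.0835, 5.2381]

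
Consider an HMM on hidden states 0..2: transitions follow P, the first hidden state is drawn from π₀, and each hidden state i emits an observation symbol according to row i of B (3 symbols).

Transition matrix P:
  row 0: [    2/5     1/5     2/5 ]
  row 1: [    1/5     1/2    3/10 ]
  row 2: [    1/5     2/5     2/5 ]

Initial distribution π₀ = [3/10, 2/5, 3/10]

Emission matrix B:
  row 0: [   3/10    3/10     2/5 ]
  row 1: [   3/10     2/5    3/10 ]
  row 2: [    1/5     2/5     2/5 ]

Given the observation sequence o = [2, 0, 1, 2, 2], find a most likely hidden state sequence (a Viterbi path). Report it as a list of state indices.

path = [1, 1, 1, 1, 1]

t=0: δ = [1.200e-01, 1.200e-01, 1.200e-01]  (obs o_0=2)
t=1: δ = [1.440e-02, 1.800e-02, 9.600e-03]  ψ = [0, 1, 0]  (obs o_1=0)
t=2: δ = [1.728e-03, 3.600e-03, 2.304e-03]  ψ = [0, 1, 0]  (obs o_2=1)
t=3: δ = [2.880e-04, 5.400e-04, 4.320e-04]  ψ = [1, 1, 1]  (obs o_3=2)
t=4: δ = [4.608e-05, 8.100e-05, 6.912e-05]  ψ = [0, 1, 2]  (obs o_4=2)
backtrack: best end state = 1; path = [1, 1, 1, 1, 1]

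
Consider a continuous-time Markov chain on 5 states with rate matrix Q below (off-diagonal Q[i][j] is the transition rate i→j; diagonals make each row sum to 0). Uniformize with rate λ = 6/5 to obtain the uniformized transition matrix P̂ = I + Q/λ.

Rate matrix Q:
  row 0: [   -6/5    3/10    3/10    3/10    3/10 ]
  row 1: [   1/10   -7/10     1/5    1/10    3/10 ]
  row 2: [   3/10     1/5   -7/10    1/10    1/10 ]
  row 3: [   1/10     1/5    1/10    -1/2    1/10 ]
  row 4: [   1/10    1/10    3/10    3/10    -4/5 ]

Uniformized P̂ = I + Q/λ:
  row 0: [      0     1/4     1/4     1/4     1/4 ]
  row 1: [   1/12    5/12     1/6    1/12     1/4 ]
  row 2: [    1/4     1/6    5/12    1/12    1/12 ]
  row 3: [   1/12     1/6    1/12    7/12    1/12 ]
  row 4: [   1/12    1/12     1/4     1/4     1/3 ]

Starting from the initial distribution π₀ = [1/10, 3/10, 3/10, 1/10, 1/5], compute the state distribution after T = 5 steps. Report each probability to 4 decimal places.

t=0: π = [0.1000, 0.3000, 0.3000, 0.1000, 0.2000]
t=1: π = [0.1250, 0.2333, 0.2583, 0.1833, 0.2000]
t=2: π = [0.1160, 0.2188, 0.2431, 0.2292, 0.1931]
t=3: π = [0.1142, 0.2149, 0.2341, 0.2494, 0.1874]
t=4: π = [0.1128, 0.2143, 0.2295, 0.2583, 0.1850]
t=5: π = [0.1122, 0.2142, 0.2273, 0.2621, 0.1841]

π = [0.1122, 0.2142, 0.2273, 0.2621, 0.1841]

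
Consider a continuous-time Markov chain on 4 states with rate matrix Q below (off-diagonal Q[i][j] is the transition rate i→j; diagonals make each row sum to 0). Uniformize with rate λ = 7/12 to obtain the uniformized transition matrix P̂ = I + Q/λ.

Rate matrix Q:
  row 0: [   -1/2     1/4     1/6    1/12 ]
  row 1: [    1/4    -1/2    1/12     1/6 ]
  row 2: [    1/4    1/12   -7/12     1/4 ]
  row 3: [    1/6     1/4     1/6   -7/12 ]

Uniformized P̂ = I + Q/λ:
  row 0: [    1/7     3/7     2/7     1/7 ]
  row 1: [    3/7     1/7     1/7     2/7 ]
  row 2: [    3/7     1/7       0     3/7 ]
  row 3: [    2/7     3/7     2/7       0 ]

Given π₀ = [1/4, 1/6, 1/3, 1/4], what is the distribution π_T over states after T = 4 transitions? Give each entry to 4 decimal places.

t=0: π = [0.2500, 0.1667, 0.3333, 0.2500]
t=1: π = [0.3214, 0.2857, 0.1667, 0.2262]
t=2: π = [0.3044, 0.2993, 0.1973, 0.1990]
t=3: π = [0.3132, 0.2867, 0.1866, 0.2136]
t=4: π = [0.3086, 0.2933, 0.1914, 0.2066]

π = [0.3086, 0.2933, 0.1914, 0.2066]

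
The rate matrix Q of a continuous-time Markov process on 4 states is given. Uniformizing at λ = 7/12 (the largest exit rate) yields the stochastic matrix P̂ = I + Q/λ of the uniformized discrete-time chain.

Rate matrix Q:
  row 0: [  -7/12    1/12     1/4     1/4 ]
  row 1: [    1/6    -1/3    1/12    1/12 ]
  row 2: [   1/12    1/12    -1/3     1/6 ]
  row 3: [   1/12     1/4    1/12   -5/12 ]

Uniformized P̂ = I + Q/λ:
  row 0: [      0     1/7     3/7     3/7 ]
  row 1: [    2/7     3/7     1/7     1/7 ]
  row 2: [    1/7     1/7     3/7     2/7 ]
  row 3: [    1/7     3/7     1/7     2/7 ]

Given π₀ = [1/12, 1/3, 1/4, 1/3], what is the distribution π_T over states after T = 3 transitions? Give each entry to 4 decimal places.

t=0: π = [0.0833, 0.3333, 0.2500, 0.3333]
t=1: π = [0.1786, 0.3333, 0.2381, 0.2500]
t=2: π = [0.1650, 0.3095, 0.2619, 0.2636]
t=3: π = [0.1635, 0.3066, 0.2648, 0.2651]

π = [0.1635, 0.3066, 0.2648, 0.2651]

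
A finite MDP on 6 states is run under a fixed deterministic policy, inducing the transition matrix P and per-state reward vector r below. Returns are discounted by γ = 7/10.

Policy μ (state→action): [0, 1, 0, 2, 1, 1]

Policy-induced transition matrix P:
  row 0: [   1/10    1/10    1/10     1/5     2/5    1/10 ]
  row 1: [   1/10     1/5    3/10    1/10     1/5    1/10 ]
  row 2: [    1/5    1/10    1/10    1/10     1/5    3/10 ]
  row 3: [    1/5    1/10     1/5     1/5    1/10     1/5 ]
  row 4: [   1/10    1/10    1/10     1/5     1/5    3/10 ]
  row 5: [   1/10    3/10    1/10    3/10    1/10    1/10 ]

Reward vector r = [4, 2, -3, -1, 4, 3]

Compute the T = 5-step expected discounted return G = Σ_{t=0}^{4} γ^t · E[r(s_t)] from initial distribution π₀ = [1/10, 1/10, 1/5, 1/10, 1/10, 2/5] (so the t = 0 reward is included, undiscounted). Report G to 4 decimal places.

G = 4.1561

t=0: π = [0.1000, 0.1000, 0.2000, 0.1000, 0.1000, 0.4000], E[r] = 1.5000, γ^t·E[r] = 1.500000, running G = 1.500000
t=1: π = [0.1300, 0.1900, 0.1300, 0.2100, 0.1700, 0.1700], E[r] = 1.4900, γ^t·E[r] = 1.043000, running G = 2.543000
t=2: π = [0.1340, 0.1530, 0.1590, 0.1850, 0.1880, 0.1810], E[r] = 1.4750, γ^t·E[r] = 0.722750, running G = 3.265750
t=3: π = [0.1344, 0.1515, 0.1491, 0.1869, 0.1902, 0.1879], E[r] = 1.5309, γ^t·E[r] = 0.525099, running G = 3.790849
t=4: π = [0.1336, 0.1527, 0.1490, 0.1887, 0.1894, 0.1866], E[r] = 1.5214, γ^t·E[r] = 0.365291, running G = 4.156139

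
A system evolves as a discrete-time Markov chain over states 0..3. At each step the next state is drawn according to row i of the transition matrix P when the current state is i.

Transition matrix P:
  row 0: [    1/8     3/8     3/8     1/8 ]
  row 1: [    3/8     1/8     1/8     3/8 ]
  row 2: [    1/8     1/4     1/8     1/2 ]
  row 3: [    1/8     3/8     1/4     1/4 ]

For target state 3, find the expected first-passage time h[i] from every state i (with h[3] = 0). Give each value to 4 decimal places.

First-step conditioning: h[3] = 0; for i ≠ 3, h[i] = 1 + Σ_k P[i][k]·h[k].
  h[0] = 1 + 1/8·h[0] + 3/8·h[1] + 3/8·h[2]
  h[1] = 1 + 3/8·h[0] + 1/8·h[1] + 1/8·h[2]
  h[2] = 1 + 1/8·h[0] + 1/4·h[1] + 1/8·h[2]
Solving the 3×3 linear system over states ≠ 3 gives exactly h = [7/2, 3, 5/2, 0] (h[3] = 0 is the target).

h = [3.5000, 3.0000, 2.5000, 0.0000]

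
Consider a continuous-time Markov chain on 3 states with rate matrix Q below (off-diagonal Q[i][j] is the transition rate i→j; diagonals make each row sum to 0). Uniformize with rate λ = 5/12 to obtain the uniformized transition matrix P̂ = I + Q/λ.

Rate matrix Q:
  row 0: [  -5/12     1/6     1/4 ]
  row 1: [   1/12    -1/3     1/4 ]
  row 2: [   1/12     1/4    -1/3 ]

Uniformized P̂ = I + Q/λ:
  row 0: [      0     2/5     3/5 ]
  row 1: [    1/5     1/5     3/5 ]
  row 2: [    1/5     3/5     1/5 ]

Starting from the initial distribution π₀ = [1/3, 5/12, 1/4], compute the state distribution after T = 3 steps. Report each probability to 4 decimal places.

π = [0.1653, 0.3947, 0.4400]

t=0: π = [0.3333, 0.4167, 0.2500]
t=1: π = [0.1333, 0.3667, 0.5000]
t=2: π = [0.1733, 0.4267, 0.4000]
t=3: π = [0.1653, 0.3947, 0.4400]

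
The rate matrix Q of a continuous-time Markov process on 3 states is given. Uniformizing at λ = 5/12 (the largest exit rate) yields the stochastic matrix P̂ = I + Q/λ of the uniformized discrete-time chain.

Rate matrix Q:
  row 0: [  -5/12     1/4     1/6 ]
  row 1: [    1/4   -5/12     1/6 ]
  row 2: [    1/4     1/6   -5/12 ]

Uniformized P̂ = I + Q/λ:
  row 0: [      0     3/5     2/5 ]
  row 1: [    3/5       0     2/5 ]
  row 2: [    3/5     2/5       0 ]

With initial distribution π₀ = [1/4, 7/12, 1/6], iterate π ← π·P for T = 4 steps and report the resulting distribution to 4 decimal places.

t=0: π = [0.2500, 0.5833, 0.1667]
t=1: π = [0.4500, 0.2167, 0.3333]
t=2: π = [0.3300, 0.4033, 0.2667]
t=3: π = [0.4020, 0.3047, 0.2933]
t=4: π = [0.3588, 0.3585, 0.2827]

π = [0.3588, 0.3585, 0.2827]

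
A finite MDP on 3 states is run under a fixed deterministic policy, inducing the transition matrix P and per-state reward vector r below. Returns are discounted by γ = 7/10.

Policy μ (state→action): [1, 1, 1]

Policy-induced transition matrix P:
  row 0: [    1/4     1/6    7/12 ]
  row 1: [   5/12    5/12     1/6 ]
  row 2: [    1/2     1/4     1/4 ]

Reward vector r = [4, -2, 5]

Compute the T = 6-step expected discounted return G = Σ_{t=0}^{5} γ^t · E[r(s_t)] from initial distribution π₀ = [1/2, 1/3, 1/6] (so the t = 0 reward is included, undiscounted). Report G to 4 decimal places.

G = 7.5728

t=0: π = [0.5000, 0.3333, 0.1667], E[r] = 2.1667, γ^t·E[r] = 2.166667, running G = 2.166667
t=1: π = [0.3472, 0.2639, 0.3889], E[r] = 2.8056, γ^t·E[r] = 1.963889, running G = 4.130556
t=2: π = [0.3912, 0.2650, 0.3438], E[r] = 2.7535, γ^t·E[r] = 1.349201, running G = 5.479757
t=3: π = [0.3801, 0.2616, 0.3583], E[r] = 2.7889, γ^t·E[r] = 0.956582, running G = 6.436339
t=4: π = [0.3832, 0.2619, 0.3549], E[r] = 2.7834, γ^t·E[r] = 0.668291, running G = 7.104631
t=5: π = [0.3824, 0.2617, 0.3559], E[r] = 2.7856, γ^t·E[r] = 0.468170, running G = 7.572801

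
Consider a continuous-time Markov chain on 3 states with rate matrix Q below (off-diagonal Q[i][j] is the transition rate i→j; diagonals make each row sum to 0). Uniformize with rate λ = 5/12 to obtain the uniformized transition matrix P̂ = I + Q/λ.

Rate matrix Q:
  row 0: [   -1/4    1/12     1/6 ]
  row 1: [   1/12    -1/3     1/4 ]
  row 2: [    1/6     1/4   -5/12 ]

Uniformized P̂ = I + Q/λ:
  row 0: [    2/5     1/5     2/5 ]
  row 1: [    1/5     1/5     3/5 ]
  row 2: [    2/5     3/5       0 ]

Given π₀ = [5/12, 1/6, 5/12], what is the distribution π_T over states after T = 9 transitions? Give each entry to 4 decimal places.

t=0: π = [0.4167, 0.1667, 0.4167]
t=1: π = [0.3667, 0.3667, 0.2667]
t=2: π = [0.3267, 0.3067, 0.3667]
t=3: π = [0.3387, 0.3467, 0.3147]
t=4: π = [0.3307, 0.3259, 0.3435]
t=5: π = [0.3348, 0.3374, 0.3278]
t=6: π = [0.3325, 0.3311, 0.3364]
t=7: π = [0.3338, 0.3345, 0.3317]
t=8: π = [0.3331, 0.3327, 0.3342]
t=9: π = [0.3335, 0.3337, 0.3328]

π = [0.3335, 0.3337, 0.3328]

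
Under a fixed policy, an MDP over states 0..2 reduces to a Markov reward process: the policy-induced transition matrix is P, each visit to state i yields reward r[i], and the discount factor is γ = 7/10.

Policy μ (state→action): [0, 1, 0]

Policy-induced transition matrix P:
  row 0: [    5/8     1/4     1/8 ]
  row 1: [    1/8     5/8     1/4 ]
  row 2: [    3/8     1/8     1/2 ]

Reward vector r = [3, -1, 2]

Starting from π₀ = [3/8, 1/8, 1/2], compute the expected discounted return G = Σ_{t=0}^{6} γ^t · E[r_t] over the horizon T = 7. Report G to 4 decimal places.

t=0: π = [0.3750, 0.1250, 0.5000], E[r] = 2.0000, γ^t·E[r] = 2.000000, running G = 2.000000
t=1: π = [0.4375, 0.2344, 0.3281], E[r] = 1.7344, γ^t·E[r] = 1.214063, running G = 3.214063
t=2: π = [0.4258, 0.2969, 0.2773], E[r] = 1.5352, γ^t·E[r] = 0.752227, running G = 3.966289
t=3: π = [0.4072, 0.3267, 0.2661], E[r] = 1.4272, γ^t·E[r] = 0.489545, running G = 4.455834
t=4: π = [0.3951, 0.3392, 0.2656], E[r] = 1.3774, γ^t·E[r] = 0.330724, running G = 4.786558
t=5: π = [0.3890, 0.3440, 0.2670], E[r] = 1.3569, γ^t·E[r] = 0.228062, running G = 5.014621
t=6: π = [0.3862, 0.3456, 0.2681], E[r] = 1.3494, γ^t·E[r] = 0.158751, running G = 5.173372

G = 5.1734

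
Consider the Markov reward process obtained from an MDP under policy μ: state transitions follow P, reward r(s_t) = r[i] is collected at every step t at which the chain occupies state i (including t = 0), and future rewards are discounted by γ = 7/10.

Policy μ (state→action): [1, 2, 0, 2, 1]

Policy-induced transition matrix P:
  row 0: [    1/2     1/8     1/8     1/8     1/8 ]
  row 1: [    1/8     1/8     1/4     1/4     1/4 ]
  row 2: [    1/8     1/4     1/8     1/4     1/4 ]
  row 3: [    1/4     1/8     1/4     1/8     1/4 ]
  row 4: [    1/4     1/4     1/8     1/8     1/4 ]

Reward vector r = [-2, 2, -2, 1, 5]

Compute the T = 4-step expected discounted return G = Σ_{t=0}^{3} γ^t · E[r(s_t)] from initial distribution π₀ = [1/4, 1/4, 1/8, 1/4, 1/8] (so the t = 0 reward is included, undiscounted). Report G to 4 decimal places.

t=0: π = [0.2500, 0.2500, 0.1250, 0.2500, 0.1250], E[r] = 0.6250, γ^t·E[r] = 0.625000, running G = 0.625000
t=1: π = [0.2656, 0.1563, 0.1875, 0.1719, 0.2188], E[r] = 0.6719, γ^t·E[r] = 0.470313, running G = 1.095313
t=2: π = [0.2734, 0.1758, 0.1660, 0.1680, 0.2168], E[r] = 0.7246, γ^t·E[r] = 0.355059, running G = 1.450371
t=3: π = [0.2756, 0.1729, 0.1680, 0.1677, 0.2158], E[r] = 0.7053, γ^t·E[r] = 0.241926, running G = 1.692297

G = 1.6923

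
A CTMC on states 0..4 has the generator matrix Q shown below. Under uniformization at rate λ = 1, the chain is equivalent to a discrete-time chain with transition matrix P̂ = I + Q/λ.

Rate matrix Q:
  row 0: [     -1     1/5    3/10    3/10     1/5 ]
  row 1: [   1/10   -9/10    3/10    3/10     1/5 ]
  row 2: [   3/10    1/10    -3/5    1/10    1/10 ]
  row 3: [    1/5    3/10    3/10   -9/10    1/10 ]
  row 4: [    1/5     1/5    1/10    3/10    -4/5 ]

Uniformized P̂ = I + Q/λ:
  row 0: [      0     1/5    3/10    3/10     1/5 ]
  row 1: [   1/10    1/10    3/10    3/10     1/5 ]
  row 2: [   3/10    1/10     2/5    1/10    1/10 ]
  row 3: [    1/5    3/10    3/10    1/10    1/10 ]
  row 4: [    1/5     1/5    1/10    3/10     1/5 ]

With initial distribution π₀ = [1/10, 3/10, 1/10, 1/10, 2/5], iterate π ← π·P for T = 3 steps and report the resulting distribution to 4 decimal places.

π = [0.1753, 0.1729, 0.2985, 0.2022, 0.1511]

t=0: π = [0.1000, 0.3000, 0.1000, 0.1000, 0.4000]
t=1: π = [0.1600, 0.1700, 0.2300, 0.2600, 0.1800]
t=2: π = [0.1740, 0.1860, 0.2870, 0.2020, 0.1510]
t=3: π = [0.1753, 0.1729, 0.2985, 0.2022, 0.1511]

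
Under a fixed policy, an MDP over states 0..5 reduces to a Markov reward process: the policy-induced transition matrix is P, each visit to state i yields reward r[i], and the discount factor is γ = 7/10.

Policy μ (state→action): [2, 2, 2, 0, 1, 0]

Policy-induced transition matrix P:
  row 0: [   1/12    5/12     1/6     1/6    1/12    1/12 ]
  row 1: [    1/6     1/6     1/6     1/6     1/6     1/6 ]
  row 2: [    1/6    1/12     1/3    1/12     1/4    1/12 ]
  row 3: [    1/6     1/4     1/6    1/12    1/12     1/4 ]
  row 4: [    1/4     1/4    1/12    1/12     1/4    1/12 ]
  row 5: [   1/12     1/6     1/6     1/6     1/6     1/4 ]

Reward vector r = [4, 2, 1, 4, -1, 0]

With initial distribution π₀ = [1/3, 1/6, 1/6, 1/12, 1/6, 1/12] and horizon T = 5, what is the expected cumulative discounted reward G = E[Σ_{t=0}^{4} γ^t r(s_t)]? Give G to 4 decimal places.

G = 4.8393

t=0: π = [0.3333, 0.1667, 0.1667, 0.0833, 0.1667, 0.0833], E[r] = 2.0000, γ^t·E[r] = 2.000000, running G = 2.000000
t=1: π = [0.1458, 0.2569, 0.1806, 0.1319, 0.1597, 0.1250], E[r] = 1.6458, γ^t·E[r] = 1.152083, running G = 3.152083
t=2: π = [0.1574, 0.2124, 0.1834, 0.1273, 0.1719, 0.1476], E[r] = 1.5752, γ^t·E[r] = 0.771863, running G = 3.923947
t=3: π = [0.1556, 0.2157, 0.1829, 0.1264, 0.1726, 0.1468], E[r] = 1.5698, γ^t·E[r] = 0.538435, running G = 4.462382
t=4: π = [0.1558, 0.2152, 0.1828, 0.1265, 0.1728, 0.1469], E[r] = 1.5699, γ^t·E[r] = 0.376923, running G = 4.839305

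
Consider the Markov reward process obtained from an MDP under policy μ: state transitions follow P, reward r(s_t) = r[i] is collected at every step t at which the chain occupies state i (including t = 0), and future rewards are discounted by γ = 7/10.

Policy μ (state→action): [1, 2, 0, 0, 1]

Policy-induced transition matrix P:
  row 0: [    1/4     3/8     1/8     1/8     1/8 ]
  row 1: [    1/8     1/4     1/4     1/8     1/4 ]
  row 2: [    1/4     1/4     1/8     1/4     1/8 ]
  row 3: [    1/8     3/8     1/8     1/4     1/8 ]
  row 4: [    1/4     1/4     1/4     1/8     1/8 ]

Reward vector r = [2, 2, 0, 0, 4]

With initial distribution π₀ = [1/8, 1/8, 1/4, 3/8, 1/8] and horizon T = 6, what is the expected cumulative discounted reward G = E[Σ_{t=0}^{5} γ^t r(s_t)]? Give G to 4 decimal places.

t=0: π = [0.1250, 0.1250, 0.2500, 0.3750, 0.1250], E[r] = 1.0000, γ^t·E[r] = 1.000000, running G = 1.000000
t=1: π = [0.1875, 0.3125, 0.1563, 0.2031, 0.1406], E[r] = 1.5625, γ^t·E[r] = 1.093750, running G = 2.093750
t=2: π = [0.1855, 0.2988, 0.1816, 0.1699, 0.1641], E[r] = 1.6250, γ^t·E[r] = 0.796250, running G = 2.890000
t=3: π = [0.1914, 0.2944, 0.1829, 0.1689, 0.1624], E[r] = 1.6211, γ^t·E[r] = 0.556035, running G = 3.446035
t=4: π = [0.1921, 0.2950, 0.1821, 0.1690, 0.1618], E[r] = 1.6215, γ^t·E[r] = 0.389313, running G = 3.835348
t=5: π = [0.1920, 0.2951, 0.1821, 0.1689, 0.1619], E[r] = 1.6218, γ^t·E[r] = 0.272573, running G = 4.107920

G = 4.1079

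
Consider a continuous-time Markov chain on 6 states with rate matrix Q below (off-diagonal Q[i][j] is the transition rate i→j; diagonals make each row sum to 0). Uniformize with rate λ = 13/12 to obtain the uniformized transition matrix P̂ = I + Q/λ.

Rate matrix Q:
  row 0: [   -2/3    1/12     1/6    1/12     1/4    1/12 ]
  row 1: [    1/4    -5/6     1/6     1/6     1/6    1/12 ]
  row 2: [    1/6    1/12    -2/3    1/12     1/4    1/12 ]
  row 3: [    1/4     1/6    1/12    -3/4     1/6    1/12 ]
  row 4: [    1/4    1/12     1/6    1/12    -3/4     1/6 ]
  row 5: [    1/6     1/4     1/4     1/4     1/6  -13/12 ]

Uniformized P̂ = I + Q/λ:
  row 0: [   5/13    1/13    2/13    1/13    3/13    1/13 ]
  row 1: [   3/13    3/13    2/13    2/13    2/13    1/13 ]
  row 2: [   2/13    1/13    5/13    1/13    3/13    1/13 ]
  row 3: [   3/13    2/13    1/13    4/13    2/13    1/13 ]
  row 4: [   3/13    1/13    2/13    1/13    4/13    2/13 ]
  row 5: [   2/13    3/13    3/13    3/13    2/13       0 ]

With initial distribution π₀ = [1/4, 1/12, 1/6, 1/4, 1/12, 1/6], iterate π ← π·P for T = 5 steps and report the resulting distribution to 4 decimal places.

π = [0.2471, 0.1186, 0.1956, 0.1294, 0.2220, 0.0873]

t=0: π = [0.2500, 0.0833, 0.1667, 0.2500, 0.0833, 0.1667]
t=1: π = [0.2436, 0.1346, 0.1859, 0.1667, 0.1987, 0.0705]
t=2: π = [0.2485, 0.1213, 0.1893, 0.1366, 0.2175, 0.0868]
t=3: π = [0.2478, 0.1194, 0.1937, 0.1311, 0.2210, 0.0870]
t=4: π = [0.2473, 0.1188, 0.1952, 0.1298, 0.2218, 0.0872]
t=5: π = [0.2471, 0.1186, 0.1956, 0.1294, 0.2220, 0.0873]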